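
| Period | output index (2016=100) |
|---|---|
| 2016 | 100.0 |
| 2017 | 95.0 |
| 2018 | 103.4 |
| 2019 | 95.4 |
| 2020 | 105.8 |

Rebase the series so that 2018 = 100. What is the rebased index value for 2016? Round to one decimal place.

96.7

Rebased(2016) = 100.0 / 103.4 × 100 = 96.7118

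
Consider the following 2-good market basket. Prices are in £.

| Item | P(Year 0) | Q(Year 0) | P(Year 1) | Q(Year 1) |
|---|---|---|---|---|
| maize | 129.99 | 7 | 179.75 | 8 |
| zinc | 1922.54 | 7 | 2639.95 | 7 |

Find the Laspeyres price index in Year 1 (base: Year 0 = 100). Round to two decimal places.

137.38

Laspeyres price index uses base-period quantities as weights.
ΣP(Year 1)·Q(Year 0) = 179.75×7 + 2639.95×7 = 1258.25 + 18479.65 = 19737.9
ΣP(Year 0)·Q(Year 0) = 129.99×7 + 1922.54×7 = 909.93 + 13457.78 = 14367.71
Index = 19737.9 / 14367.71 × 100 = 137.3768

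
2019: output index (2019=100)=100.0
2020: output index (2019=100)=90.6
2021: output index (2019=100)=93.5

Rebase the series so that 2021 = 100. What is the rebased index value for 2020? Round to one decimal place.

Rebased(2020) = 90.6 / 93.5 × 100 = 96.8984

96.9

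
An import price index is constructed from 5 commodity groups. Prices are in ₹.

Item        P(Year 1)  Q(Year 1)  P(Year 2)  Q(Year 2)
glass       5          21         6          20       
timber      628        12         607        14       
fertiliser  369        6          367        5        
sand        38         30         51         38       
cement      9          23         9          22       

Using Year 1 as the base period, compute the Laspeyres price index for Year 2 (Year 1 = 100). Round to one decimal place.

Laspeyres price index uses base-period quantities as weights.
ΣP(Year 2)·Q(Year 1) = 6×21 + 607×12 + 367×6 + 51×30 + 9×23 = 126 + 7284 + 2202 + 1530 + 207 = 11349
ΣP(Year 1)·Q(Year 1) = 5×21 + 628×12 + 369×6 + 38×30 + 9×23 = 105 + 7536 + 2214 + 1140 + 207 = 11202
Index = 11349 / 11202 × 100 = 101.3123

101.3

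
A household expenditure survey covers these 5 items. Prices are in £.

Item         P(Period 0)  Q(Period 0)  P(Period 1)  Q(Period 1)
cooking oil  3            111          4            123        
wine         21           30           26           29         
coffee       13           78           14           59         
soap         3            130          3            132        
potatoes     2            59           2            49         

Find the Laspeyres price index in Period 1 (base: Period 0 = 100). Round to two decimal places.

113.64

Laspeyres price index uses base-period quantities as weights.
ΣP(Period 1)·Q(Period 0) = 4×111 + 26×30 + 14×78 + 3×130 + 2×59 = 444 + 780 + 1092 + 390 + 118 = 2824
ΣP(Period 0)·Q(Period 0) = 3×111 + 21×30 + 13×78 + 3×130 + 2×59 = 333 + 630 + 1014 + 390 + 118 = 2485
Index = 2824 / 2485 × 100 = 113.6419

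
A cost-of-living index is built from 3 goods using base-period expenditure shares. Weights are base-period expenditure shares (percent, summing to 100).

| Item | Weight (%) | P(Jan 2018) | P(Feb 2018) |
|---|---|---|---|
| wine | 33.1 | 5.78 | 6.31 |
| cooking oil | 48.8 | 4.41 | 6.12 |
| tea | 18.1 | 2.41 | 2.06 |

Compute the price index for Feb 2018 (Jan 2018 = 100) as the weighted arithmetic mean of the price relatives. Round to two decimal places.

wine: 33.1 × (6.31/5.78) = 33.1 × 1.091696 = 36.1351
cooking oil: 48.8 × (6.12/4.41) = 48.8 × 1.387755 = 67.7224
tea: 18.1 × (2.06/2.41) = 18.1 × 0.854772 = 15.4714
Index = Σ wᵢ·(p₁ᵢ/p₀ᵢ) = 36.1351 + 67.7224 + 15.4714 = 119.3289

119.33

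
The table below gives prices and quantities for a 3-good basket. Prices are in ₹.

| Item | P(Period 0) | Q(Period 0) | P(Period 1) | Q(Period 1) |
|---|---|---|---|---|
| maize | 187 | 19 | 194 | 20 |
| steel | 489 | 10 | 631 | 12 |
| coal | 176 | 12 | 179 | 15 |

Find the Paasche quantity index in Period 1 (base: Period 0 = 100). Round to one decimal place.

116.4

Paasche quantity index uses current-period prices as weights.
ΣP(Period 1)·Q(Period 1) = 194×20 + 631×12 + 179×15 = 3880 + 7572 + 2685 = 14137
ΣP(Period 1)·Q(Period 0) = 194×19 + 631×10 + 179×12 = 3686 + 6310 + 2148 = 12144
Index = 14137 / 12144 × 100 = 116.4114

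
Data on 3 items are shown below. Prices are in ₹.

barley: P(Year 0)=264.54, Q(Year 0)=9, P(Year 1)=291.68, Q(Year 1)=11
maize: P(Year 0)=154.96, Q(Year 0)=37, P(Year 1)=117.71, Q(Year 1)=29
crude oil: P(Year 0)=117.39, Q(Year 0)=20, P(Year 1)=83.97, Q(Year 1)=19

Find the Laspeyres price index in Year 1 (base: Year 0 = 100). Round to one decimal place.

Laspeyres price index uses base-period quantities as weights.
ΣP(Year 1)·Q(Year 0) = 291.68×9 + 117.71×37 + 83.97×20 = 2625.12 + 4355.27 + 1679.4 = 8659.79
ΣP(Year 0)·Q(Year 0) = 264.54×9 + 154.96×37 + 117.39×20 = 2380.86 + 5733.52 + 2347.8 = 10462.18
Index = 8659.79 / 10462.18 × 100 = 82.7723

82.8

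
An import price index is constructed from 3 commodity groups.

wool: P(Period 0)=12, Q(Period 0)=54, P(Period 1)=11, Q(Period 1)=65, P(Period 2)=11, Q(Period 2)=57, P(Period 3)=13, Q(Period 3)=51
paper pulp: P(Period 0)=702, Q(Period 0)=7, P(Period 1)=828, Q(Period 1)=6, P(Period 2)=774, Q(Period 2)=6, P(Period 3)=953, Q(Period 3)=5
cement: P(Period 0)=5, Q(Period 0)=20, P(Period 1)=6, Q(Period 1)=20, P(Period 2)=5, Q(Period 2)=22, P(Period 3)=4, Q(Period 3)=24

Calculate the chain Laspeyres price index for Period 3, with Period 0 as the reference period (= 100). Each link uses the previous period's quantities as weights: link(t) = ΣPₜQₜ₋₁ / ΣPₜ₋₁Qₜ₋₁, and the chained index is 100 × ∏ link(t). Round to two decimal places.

131.60

Link Period 0→Period 1:
ΣP(Period 1)Q(Period 0) = 11×54 + 828×7 + 6×20 = 594 + 5796 + 120 = 6510
ΣP(Period 0)Q(Period 0) = 12×54 + 702×7 + 5×20 = 648 + 4914 + 100 = 5662
link = 6510/5662 = 1.149770
Link Period 1→Period 2:
ΣP(Period 2)Q(Period 1) = 11×65 + 774×6 + 5×20 = 715 + 4644 + 100 = 5459
ΣP(Period 1)Q(Period 1) = 11×65 + 828×6 + 6×20 = 715 + 4968 + 120 = 5803
link = 5459/5803 = 0.940720
Link Period 2→Period 3:
ΣP(Period 3)Q(Period 2) = 13×57 + 953×6 + 4×22 = 741 + 5718 + 88 = 6547
ΣP(Period 2)Q(Period 2) = 11×57 + 774×6 + 5×22 = 627 + 4644 + 110 = 5381
link = 6547/5381 = 1.216688
Chained index = 100 × 1.149770 × 0.940720 × 1.216688 = 131.5985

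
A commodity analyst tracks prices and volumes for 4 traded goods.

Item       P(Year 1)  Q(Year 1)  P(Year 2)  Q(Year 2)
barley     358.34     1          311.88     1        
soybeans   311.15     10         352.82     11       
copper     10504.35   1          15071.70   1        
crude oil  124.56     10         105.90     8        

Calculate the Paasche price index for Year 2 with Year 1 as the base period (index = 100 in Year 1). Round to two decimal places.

Paasche price index uses current-period quantities as weights.
ΣP(Year 2)·Q(Year 2) = 311.88×1 + 352.82×11 + 15071.70×1 + 105.90×8 = 311.88 + 3881.02 + 15071.7 + 847.2 = 20111.8
ΣP(Year 1)·Q(Year 2) = 358.34×1 + 311.15×11 + 10504.35×1 + 124.56×8 = 358.34 + 3422.65 + 10504.35 + 996.48 = 15281.82
Index = 20111.8 / 15281.82 × 100 = 131.6061

131.61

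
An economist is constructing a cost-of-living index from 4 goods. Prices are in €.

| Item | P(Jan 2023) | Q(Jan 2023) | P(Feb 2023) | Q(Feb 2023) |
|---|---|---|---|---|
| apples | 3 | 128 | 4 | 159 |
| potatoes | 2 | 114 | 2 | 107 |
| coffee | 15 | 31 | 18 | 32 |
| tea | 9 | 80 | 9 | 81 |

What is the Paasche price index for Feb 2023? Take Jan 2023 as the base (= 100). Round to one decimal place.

Paasche price index uses current-period quantities as weights.
ΣP(Feb 2023)·Q(Feb 2023) = 4×159 + 2×107 + 18×32 + 9×81 = 636 + 214 + 576 + 729 = 2155
ΣP(Jan 2023)·Q(Feb 2023) = 3×159 + 2×107 + 15×32 + 9×81 = 477 + 214 + 480 + 729 = 1900
Index = 2155 / 1900 × 100 = 113.4211

113.4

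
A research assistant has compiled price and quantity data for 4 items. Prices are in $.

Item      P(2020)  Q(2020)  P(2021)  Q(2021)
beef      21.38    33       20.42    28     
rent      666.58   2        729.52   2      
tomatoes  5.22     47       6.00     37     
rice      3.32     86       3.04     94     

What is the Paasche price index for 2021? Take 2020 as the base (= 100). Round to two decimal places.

Paasche price index uses current-period quantities as weights.
ΣP(2021)·Q(2021) = 20.42×28 + 729.52×2 + 6.00×37 + 3.04×94 = 571.76 + 1459.04 + 222 + 285.76 = 2538.56
ΣP(2020)·Q(2021) = 21.38×28 + 666.58×2 + 5.22×37 + 3.32×94 = 598.64 + 1333.16 + 193.14 + 312.08 = 2437.02
Index = 2538.56 / 2437.02 × 100 = 104.1666

104.17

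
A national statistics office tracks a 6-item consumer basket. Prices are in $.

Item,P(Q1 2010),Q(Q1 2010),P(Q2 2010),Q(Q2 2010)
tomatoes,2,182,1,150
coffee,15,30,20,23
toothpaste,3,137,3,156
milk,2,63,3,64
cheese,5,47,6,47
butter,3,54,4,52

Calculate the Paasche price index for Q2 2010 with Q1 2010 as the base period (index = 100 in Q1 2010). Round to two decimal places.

107.84

Paasche price index uses current-period quantities as weights.
ΣP(Q2 2010)·Q(Q2 2010) = 1×150 + 20×23 + 3×156 + 3×64 + 6×47 + 4×52 = 150 + 460 + 468 + 192 + 282 + 208 = 1760
ΣP(Q1 2010)·Q(Q2 2010) = 2×150 + 15×23 + 3×156 + 2×64 + 5×47 + 3×52 = 300 + 345 + 468 + 128 + 235 + 156 = 1632
Index = 1760 / 1632 × 100 = 107.8431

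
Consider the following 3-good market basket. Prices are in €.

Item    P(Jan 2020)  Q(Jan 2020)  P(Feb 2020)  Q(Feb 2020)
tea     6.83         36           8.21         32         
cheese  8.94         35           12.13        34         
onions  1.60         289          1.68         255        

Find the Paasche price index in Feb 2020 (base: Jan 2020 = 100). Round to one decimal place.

Paasche price index uses current-period quantities as weights.
ΣP(Feb 2020)·Q(Feb 2020) = 8.21×32 + 12.13×34 + 1.68×255 = 262.72 + 412.42 + 428.4 = 1103.54
ΣP(Jan 2020)·Q(Feb 2020) = 6.83×32 + 8.94×34 + 1.60×255 = 218.56 + 303.96 + 408 = 930.52
Index = 1103.54 / 930.52 × 100 = 118.5939

118.6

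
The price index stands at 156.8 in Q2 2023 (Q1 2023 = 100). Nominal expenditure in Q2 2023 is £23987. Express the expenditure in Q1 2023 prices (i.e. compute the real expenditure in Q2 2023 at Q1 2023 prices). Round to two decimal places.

Real = Nominal ÷ (Index/100) = 23987 ÷ (156.8/100)
     = 23987 ÷ 1.568 = 15297.8316

15297.83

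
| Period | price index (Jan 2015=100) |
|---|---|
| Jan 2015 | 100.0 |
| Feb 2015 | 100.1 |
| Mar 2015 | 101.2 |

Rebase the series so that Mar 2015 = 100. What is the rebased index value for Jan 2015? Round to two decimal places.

98.81

Rebased(Jan 2015) = 100.0 / 101.2 × 100 = 98.8142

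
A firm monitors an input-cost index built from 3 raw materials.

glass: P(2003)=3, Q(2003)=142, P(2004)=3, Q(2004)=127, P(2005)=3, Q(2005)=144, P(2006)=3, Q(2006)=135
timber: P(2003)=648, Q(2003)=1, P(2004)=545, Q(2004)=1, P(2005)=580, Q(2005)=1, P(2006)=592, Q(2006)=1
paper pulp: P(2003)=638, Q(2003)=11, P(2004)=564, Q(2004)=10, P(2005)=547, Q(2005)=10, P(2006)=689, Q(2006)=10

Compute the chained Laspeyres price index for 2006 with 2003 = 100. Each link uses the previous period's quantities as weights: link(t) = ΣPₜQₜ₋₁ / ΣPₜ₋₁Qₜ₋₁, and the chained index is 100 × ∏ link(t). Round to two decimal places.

106.03

Link 2003→2004:
ΣP(2004)Q(2003) = 3×142 + 545×1 + 564×11 = 426 + 545 + 6204 = 7175
ΣP(2003)Q(2003) = 3×142 + 648×1 + 638×11 = 426 + 648 + 7018 = 8092
link = 7175/8092 = 0.886678
Link 2004→2005:
ΣP(2005)Q(2004) = 3×127 + 580×1 + 547×10 = 381 + 580 + 5470 = 6431
ΣP(2004)Q(2004) = 3×127 + 545×1 + 564×10 = 381 + 545 + 5640 = 6566
link = 6431/6566 = 0.979440
Link 2005→2006:
ΣP(2006)Q(2005) = 3×144 + 592×1 + 689×10 = 432 + 592 + 6890 = 7914
ΣP(2005)Q(2005) = 3×144 + 580×1 + 547×10 = 432 + 580 + 5470 = 6482
link = 7914/6482 = 1.220919
Chained index = 100 × 0.886678 × 0.979440 × 1.220919 = 106.0305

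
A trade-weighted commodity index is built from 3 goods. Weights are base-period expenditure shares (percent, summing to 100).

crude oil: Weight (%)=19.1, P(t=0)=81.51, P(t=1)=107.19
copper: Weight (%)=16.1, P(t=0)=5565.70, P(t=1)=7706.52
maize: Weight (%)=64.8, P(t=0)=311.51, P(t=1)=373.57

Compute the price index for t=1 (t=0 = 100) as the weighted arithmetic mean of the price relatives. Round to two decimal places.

125.12

crude oil: 19.1 × (107.19/81.51) = 19.1 × 1.315053 = 25.1175
copper: 16.1 × (7706.52/5565.70) = 16.1 × 1.384645 = 22.2928
maize: 64.8 × (373.57/311.51) = 64.8 × 1.199223 = 77.7097
Index = Σ wᵢ·(p₁ᵢ/p₀ᵢ) = 25.1175 + 22.2928 + 77.7097 = 125.1200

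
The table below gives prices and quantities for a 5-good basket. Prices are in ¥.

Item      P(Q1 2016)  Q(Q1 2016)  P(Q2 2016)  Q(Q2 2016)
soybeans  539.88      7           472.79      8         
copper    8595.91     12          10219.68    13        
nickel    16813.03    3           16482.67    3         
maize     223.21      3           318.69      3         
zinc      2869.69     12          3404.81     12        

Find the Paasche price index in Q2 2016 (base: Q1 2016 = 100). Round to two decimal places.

Paasche price index uses current-period quantities as weights.
ΣP(Q2 2016)·Q(Q2 2016) = 472.79×8 + 10219.68×13 + 16482.67×3 + 318.69×3 + 3404.81×12 = 3782.32 + 132855.84 + 49448.01 + 956.07 + 40857.72 = 227899.96
ΣP(Q1 2016)·Q(Q2 2016) = 539.88×8 + 8595.91×13 + 16813.03×3 + 223.21×3 + 2869.69×12 = 4319.04 + 111746.83 + 50439.09 + 669.63 + 34436.28 = 201610.87
Index = 227899.96 / 201610.87 × 100 = 113.0395

113.04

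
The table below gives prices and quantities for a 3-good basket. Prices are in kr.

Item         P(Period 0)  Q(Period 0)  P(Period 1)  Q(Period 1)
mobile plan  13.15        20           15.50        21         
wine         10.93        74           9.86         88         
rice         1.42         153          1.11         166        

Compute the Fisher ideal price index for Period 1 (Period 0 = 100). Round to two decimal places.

93.65

Laspeyres component (base-period weights):
ΣP(Period 1)Q(Period 0) = 15.50×20 + 9.86×74 + 1.11×153 = 310 + 729.64 + 169.83 = 1209.47
ΣP(Period 0)Q(Period 0) = 13.15×20 + 10.93×74 + 1.42×153 = 263 + 808.82 + 217.26 = 1289.08
L = 1209.47 / 1289.08 × 100 = 93.8243
Paasche component (current-period weights):
ΣP(Period 1)Q(Period 1) = 15.50×21 + 9.86×88 + 1.11×166 = 325.5 + 867.68 + 184.26 = 1377.44
ΣP(Period 0)Q(Period 1) = 13.15×21 + 10.93×88 + 1.42×166 = 276.15 + 961.84 + 235.72 = 1473.71
P = 1377.44 / 1473.71 × 100 = 93.4675
Fisher = √(L × P) = √(93.8243 × 93.4675) = 93.6457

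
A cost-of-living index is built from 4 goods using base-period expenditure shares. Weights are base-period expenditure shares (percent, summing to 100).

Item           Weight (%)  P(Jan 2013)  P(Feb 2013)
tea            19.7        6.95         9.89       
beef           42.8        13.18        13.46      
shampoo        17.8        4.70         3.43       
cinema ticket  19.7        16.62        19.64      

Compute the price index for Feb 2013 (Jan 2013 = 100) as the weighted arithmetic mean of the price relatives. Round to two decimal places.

tea: 19.7 × (9.89/6.95) = 19.7 × 1.423022 = 28.0335
beef: 42.8 × (13.46/13.18) = 42.8 × 1.021244 = 43.7093
shampoo: 17.8 × (3.43/4.70) = 17.8 × 0.729787 = 12.9902
cinema ticket: 19.7 × (19.64/16.62) = 19.7 × 1.181709 = 23.2797
Index = Σ wᵢ·(p₁ᵢ/p₀ᵢ) = 28.0335 + 43.7093 + 12.9902 + 23.2797 = 108.0127

108.01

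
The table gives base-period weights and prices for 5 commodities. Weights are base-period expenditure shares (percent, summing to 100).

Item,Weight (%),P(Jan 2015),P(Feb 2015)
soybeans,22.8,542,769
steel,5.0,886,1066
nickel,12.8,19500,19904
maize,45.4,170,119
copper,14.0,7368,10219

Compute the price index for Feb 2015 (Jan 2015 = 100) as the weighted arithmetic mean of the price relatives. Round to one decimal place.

102.6

soybeans: 22.8 × (769/542) = 22.8 × 1.418819 = 32.3491
steel: 5.0 × (1066/886) = 5.0 × 1.203160 = 6.0158
nickel: 12.8 × (19904/19500) = 12.8 × 1.020718 = 13.0652
maize: 45.4 × (119/170) = 45.4 × 0.700000 = 31.7800
copper: 14.0 × (10219/7368) = 14.0 × 1.386944 = 19.4172
Index = Σ wᵢ·(p₁ᵢ/p₀ᵢ) = 32.3491 + 6.0158 + 13.0652 + 31.7800 + 19.4172 = 102.6273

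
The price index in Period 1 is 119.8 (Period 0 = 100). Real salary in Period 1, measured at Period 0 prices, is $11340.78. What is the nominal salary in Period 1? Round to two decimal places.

13586.25

Nominal = Real × (Index/100) = 11340.78 × (119.8/100)
        = 11340.78 × 1.198 = 13586.2544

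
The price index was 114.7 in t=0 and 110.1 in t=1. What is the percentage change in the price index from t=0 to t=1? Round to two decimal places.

-4.01%

Change = (110.1 − 114.7) / 114.7 × 100
       = -4.6 / 114.7 × 100 = -4.0105%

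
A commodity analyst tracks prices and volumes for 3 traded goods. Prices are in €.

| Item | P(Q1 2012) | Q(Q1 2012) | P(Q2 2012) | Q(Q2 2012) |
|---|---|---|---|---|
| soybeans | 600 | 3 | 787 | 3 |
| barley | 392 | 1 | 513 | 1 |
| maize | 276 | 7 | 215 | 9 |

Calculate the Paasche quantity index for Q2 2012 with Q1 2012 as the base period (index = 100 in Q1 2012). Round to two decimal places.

109.82

Paasche quantity index uses current-period prices as weights.
ΣP(Q2 2012)·Q(Q2 2012) = 787×3 + 513×1 + 215×9 = 2361 + 513 + 1935 = 4809
ΣP(Q2 2012)·Q(Q1 2012) = 787×3 + 513×1 + 215×7 = 2361 + 513 + 1505 = 4379
Index = 4809 / 4379 × 100 = 109.8196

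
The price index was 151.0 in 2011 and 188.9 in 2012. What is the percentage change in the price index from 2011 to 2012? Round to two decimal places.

Change = (188.9 − 151.0) / 151.0 × 100
       = 37.9 / 151.0 × 100 = 25.0993%

25.10%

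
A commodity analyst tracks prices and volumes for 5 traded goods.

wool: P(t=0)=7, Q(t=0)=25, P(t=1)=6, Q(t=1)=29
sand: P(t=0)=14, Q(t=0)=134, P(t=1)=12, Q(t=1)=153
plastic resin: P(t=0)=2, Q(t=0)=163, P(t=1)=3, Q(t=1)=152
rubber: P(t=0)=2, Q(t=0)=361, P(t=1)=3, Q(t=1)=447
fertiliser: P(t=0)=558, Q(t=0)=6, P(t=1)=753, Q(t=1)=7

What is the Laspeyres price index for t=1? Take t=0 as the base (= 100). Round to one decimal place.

Laspeyres price index uses base-period quantities as weights.
ΣP(t=1)·Q(t=0) = 6×25 + 12×134 + 3×163 + 3×361 + 753×6 = 150 + 1608 + 489 + 1083 + 4518 = 7848
ΣP(t=0)·Q(t=0) = 7×25 + 14×134 + 2×163 + 2×361 + 558×6 = 175 + 1876 + 326 + 722 + 3348 = 6447
Index = 7848 / 6447 × 100 = 121.7310

121.7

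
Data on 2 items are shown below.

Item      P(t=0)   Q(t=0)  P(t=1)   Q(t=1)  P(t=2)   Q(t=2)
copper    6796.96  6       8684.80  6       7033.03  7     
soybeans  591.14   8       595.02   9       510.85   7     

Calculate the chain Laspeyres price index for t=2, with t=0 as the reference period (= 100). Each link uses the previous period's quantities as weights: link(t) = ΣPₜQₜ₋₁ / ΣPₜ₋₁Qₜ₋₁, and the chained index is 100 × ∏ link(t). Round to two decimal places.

101.76

Link t=0→t=1:
ΣP(t=1)Q(t=0) = 8684.80×6 + 595.02×8 = 52108.8 + 4760.16 = 56868.96
ΣP(t=0)Q(t=0) = 6796.96×6 + 591.14×8 = 40781.76 + 4729.12 = 45510.88
link = 56868.96/45510.88 = 1.249568
Link t=1→t=2:
ΣP(t=2)Q(t=1) = 7033.03×6 + 510.85×9 = 42198.18 + 4597.65 = 46795.83
ΣP(t=1)Q(t=1) = 8684.80×6 + 595.02×9 = 52108.8 + 5355.18 = 57463.98
link = 46795.83/57463.98 = 0.814351
Chained index = 100 × 1.249568 × 0.814351 = 101.7587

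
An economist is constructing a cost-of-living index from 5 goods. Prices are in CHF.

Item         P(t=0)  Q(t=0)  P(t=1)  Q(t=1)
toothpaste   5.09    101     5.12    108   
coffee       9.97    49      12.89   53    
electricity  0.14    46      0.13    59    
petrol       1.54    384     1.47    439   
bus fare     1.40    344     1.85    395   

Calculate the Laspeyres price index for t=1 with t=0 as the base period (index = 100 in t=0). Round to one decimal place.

Laspeyres price index uses base-period quantities as weights.
ΣP(t=1)·Q(t=0) = 5.12×101 + 12.89×49 + 0.13×46 + 1.47×384 + 1.85×344 = 517.12 + 631.61 + 5.98 + 564.48 + 636.4 = 2355.59
ΣP(t=0)·Q(t=0) = 5.09×101 + 9.97×49 + 0.14×46 + 1.54×384 + 1.40×344 = 514.09 + 488.53 + 6.44 + 591.36 + 481.6 = 2082.02
Index = 2355.59 / 2082.02 × 100 = 113.1396

113.1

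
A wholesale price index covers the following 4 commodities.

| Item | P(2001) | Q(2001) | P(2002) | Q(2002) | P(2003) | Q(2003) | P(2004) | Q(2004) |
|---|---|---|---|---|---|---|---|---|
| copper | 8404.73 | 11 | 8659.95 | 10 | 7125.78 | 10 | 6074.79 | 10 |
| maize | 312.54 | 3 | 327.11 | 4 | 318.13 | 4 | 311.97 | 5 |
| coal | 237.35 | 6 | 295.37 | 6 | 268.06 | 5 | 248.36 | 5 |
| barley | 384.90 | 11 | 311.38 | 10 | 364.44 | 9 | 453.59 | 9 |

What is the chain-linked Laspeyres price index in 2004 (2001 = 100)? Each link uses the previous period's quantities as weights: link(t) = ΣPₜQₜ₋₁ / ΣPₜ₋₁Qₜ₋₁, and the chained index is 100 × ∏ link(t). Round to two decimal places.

Link 2001→2002:
ΣP(2002)Q(2001) = 8659.95×11 + 327.11×3 + 295.37×6 + 311.38×11 = 95259.45 + 981.33 + 1772.22 + 3425.18 = 101438.18
ΣP(2001)Q(2001) = 8404.73×11 + 312.54×3 + 237.35×6 + 384.90×11 = 92452.03 + 937.62 + 1424.1 + 4233.9 = 99047.65
link = 101438.18/99047.65 = 1.024135
Link 2002→2003:
ΣP(2003)Q(2002) = 7125.78×10 + 318.13×4 + 268.06×6 + 364.44×10 = 71257.8 + 1272.52 + 1608.36 + 3644.4 = 77783.08
ΣP(2002)Q(2002) = 8659.95×10 + 327.11×4 + 295.37×6 + 311.38×10 = 86599.5 + 1308.44 + 1772.22 + 3113.8 = 92793.96
link = 77783.08/92793.96 = 0.838234
Link 2003→2004:
ΣP(2004)Q(2003) = 6074.79×10 + 311.97×4 + 248.36×5 + 453.59×9 = 60747.9 + 1247.88 + 1241.8 + 4082.31 = 67319.89
ΣP(2003)Q(2003) = 7125.78×10 + 318.13×4 + 268.06×5 + 364.44×9 = 71257.8 + 1272.52 + 1340.3 + 3279.96 = 77150.58
link = 67319.89/77150.58 = 0.872578
Chained index = 100 × 1.024135 × 0.838234 × 0.872578 = 74.9078

74.91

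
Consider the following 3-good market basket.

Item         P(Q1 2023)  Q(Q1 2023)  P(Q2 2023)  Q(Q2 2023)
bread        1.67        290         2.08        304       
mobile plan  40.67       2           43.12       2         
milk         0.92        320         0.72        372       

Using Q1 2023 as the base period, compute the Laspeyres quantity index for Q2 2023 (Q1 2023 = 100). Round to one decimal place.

Laspeyres quantity index uses base-period prices as weights.
ΣP(Q1 2023)·Q(Q2 2023) = 1.67×304 + 40.67×2 + 0.92×372 = 507.68 + 81.34 + 342.24 = 931.26
ΣP(Q1 2023)·Q(Q1 2023) = 1.67×290 + 40.67×2 + 0.92×320 = 484.3 + 81.34 + 294.4 = 860.04
Index = 931.26 / 860.04 × 100 = 108.2810

108.3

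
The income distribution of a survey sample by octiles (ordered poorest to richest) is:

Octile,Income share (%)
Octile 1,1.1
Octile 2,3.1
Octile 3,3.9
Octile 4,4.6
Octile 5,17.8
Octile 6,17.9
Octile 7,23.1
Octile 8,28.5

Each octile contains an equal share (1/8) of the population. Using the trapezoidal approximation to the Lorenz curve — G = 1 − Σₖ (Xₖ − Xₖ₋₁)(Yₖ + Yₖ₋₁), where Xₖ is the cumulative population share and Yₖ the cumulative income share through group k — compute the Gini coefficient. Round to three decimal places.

0.434

Cumulative income shares Yₖ: 0.0110, 0.0420, 0.0810, 0.1270, 0.3050, 0.4840, 0.7150, 1.0000
Σ (Xₖ−Xₖ₋₁)(Yₖ+Yₖ₋₁) = (1/8)(0.0110+0.0000) + (1/8)(0.0420+0.0110) + (1/8)(0.0810+0.0420) + (1/8)(0.1270+0.0810) + (1/8)(0.3050+0.1270) + (1/8)(0.4840+0.3050) + (1/8)(0.7150+0.4840) + (1/8)(1.0000+0.7150)
  = 0.0014 + 0.0066 + 0.0154 + 0.0260 + 0.0540 + 0.0986 + 0.1499 + 0.2144 = 0.5663
G = 1 − 0.5663 = 0.4337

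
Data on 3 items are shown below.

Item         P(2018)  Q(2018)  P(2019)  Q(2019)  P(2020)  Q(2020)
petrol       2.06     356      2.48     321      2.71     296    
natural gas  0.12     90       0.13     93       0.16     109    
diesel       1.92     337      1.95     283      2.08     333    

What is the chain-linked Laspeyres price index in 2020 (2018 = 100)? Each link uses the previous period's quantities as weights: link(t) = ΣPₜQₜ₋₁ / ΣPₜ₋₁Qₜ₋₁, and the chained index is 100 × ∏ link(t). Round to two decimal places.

Link 2018→2019:
ΣP(2019)Q(2018) = 2.48×356 + 0.13×90 + 1.95×337 = 882.88 + 11.7 + 657.15 = 1551.73
ΣP(2018)Q(2018) = 2.06×356 + 0.12×90 + 1.92×337 = 733.36 + 10.8 + 647.04 = 1391.2
link = 1551.73/1391.2 = 1.115390
Link 2019→2020:
ΣP(2020)Q(2019) = 2.71×321 + 0.16×93 + 2.08×283 = 869.91 + 14.88 + 588.64 = 1473.43
ΣP(2019)Q(2019) = 2.48×321 + 0.13×93 + 1.95×283 = 796.08 + 12.09 + 551.85 = 1360.02
link = 1473.43/1360.02 = 1.083388
Chained index = 100 × 1.115390 × 1.083388 = 120.8400

120.84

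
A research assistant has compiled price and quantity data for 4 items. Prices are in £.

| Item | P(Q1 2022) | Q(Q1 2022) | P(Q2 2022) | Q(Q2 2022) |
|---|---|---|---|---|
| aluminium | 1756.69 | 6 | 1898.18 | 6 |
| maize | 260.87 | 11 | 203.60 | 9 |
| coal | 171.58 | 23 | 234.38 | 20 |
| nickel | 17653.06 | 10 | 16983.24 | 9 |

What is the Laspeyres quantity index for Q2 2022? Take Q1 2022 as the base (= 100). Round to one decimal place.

Laspeyres quantity index uses base-period prices as weights.
ΣP(Q1 2022)·Q(Q2 2022) = 1756.69×6 + 260.87×9 + 171.58×20 + 17653.06×9 = 10540.14 + 2347.83 + 3431.6 + 158877.54 = 175197.11
ΣP(Q1 2022)·Q(Q1 2022) = 1756.69×6 + 260.87×11 + 171.58×23 + 17653.06×10 = 10540.14 + 2869.57 + 3946.34 + 176530.6 = 193886.65
Index = 175197.11 / 193886.65 × 100 = 90.3606

90.4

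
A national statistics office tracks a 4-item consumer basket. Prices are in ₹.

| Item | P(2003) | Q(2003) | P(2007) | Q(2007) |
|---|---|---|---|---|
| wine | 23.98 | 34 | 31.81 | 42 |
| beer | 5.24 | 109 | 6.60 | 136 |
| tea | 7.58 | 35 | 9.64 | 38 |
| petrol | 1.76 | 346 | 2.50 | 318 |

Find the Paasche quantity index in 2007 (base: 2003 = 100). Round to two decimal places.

Paasche quantity index uses current-period prices as weights.
ΣP(2007)·Q(2007) = 31.81×42 + 6.60×136 + 9.64×38 + 2.50×318 = 1336.02 + 897.6 + 366.32 + 795 = 3394.94
ΣP(2007)·Q(2003) = 31.81×34 + 6.60×109 + 9.64×35 + 2.50×346 = 1081.54 + 719.4 + 337.4 + 865 = 3003.34
Index = 3394.94 / 3003.34 × 100 = 113.0388

113.04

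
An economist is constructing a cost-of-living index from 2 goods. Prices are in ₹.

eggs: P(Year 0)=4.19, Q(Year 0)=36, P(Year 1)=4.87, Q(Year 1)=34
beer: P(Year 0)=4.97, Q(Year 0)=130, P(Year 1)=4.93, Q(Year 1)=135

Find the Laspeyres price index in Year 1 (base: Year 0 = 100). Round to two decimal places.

Laspeyres price index uses base-period quantities as weights.
ΣP(Year 1)·Q(Year 0) = 4.87×36 + 4.93×130 = 175.32 + 640.9 = 816.22
ΣP(Year 0)·Q(Year 0) = 4.19×36 + 4.97×130 = 150.84 + 646.1 = 796.94
Index = 816.22 / 796.94 × 100 = 102.4193

102.42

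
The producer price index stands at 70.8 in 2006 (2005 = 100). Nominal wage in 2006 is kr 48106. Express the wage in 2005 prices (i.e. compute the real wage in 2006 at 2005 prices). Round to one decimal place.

Real = Nominal ÷ (Index/100) = 48106 ÷ (70.8/100)
     = 48106 ÷ 0.708 = 67946.3277

67946.3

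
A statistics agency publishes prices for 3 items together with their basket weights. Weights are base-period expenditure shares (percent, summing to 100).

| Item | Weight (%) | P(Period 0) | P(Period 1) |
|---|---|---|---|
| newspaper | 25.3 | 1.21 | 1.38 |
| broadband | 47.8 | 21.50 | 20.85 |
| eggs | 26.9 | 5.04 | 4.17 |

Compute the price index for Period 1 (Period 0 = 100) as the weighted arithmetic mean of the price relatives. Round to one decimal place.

newspaper: 25.3 × (1.38/1.21) = 25.3 × 1.140496 = 28.8545
broadband: 47.8 × (20.85/21.50) = 47.8 × 0.969767 = 46.3549
eggs: 26.9 × (4.17/5.04) = 26.9 × 0.827381 = 22.2565
Index = Σ wᵢ·(p₁ᵢ/p₀ᵢ) = 28.8545 + 46.3549 + 22.2565 = 97.4660

97.5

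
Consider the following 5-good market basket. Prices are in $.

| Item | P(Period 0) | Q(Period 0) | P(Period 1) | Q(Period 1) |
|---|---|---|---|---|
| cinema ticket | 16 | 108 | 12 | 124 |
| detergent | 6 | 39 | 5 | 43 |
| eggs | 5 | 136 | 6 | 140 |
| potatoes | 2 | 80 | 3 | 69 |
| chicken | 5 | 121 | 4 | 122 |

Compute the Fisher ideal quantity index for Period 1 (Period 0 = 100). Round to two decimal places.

107.57

Laspeyres component (base-period weights):
ΣP(Period 0)Q(Period 1) = 16×124 + 6×43 + 5×140 + 2×69 + 5×122 = 1984 + 258 + 700 + 138 + 610 = 3690
ΣP(Period 0)Q(Period 0) = 16×108 + 6×39 + 5×136 + 2×80 + 5×121 = 1728 + 234 + 680 + 160 + 605 = 3407
L = 3690 / 3407 × 100 = 108.3064
Paasche component (current-period weights):
ΣP(Period 1)Q(Period 1) = 12×124 + 5×43 + 6×140 + 3×69 + 4×122 = 1488 + 215 + 840 + 207 + 488 = 3238
ΣP(Period 1)Q(Period 0) = 12×108 + 5×39 + 6×136 + 3×80 + 4×121 = 1296 + 195 + 816 + 240 + 484 = 3031
P = 3238 / 3031 × 100 = 106.8294
Fisher = √(L × P) = √(108.3064 × 106.8294) = 107.5654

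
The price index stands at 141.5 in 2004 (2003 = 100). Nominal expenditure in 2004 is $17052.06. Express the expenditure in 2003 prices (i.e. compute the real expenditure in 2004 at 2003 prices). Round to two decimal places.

12050.93

Real = Nominal ÷ (Index/100) = 17052.06 ÷ (141.5/100)
     = 17052.06 ÷ 1.415 = 12050.9258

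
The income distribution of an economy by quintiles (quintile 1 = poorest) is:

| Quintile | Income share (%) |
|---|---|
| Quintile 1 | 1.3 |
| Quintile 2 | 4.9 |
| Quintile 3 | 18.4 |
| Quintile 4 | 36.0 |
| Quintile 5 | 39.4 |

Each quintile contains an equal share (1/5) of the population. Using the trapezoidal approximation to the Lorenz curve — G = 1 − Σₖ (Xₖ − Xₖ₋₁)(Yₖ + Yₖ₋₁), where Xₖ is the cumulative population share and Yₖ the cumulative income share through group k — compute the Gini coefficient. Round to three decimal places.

Cumulative income shares Yₖ: 0.0130, 0.0620, 0.2460, 0.6060, 1.0000
Σ (Xₖ−Xₖ₋₁)(Yₖ+Yₖ₋₁) = (1/5)(0.0130+0.0000) + (1/5)(0.0620+0.0130) + (1/5)(0.2460+0.0620) + (1/5)(0.6060+0.2460) + (1/5)(1.0000+0.6060)
  = 0.0026 + 0.0150 + 0.0616 + 0.1704 + 0.3212 = 0.5708
G = 1 − 0.5708 = 0.4292

0.429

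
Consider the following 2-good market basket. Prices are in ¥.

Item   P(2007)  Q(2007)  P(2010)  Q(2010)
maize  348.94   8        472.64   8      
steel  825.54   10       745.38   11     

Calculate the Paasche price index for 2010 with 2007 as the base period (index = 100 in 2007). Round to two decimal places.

Paasche price index uses current-period quantities as weights.
ΣP(2010)·Q(2010) = 472.64×8 + 745.38×11 = 3781.12 + 8199.18 = 11980.3
ΣP(2007)·Q(2010) = 348.94×8 + 825.54×11 = 2791.52 + 9080.94 = 11872.46
Index = 11980.3 / 11872.46 × 100 = 100.9083

100.91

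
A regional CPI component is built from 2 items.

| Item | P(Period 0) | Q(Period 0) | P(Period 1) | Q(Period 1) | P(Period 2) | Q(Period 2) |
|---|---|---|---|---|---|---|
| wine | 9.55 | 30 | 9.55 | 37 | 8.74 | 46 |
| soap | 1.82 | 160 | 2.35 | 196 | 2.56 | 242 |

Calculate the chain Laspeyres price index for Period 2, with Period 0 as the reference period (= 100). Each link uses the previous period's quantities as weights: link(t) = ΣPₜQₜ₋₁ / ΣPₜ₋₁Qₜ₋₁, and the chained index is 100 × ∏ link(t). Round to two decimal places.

Link Period 0→Period 1:
ΣP(Period 1)Q(Period 0) = 9.55×30 + 2.35×160 = 286.5 + 376 = 662.5
ΣP(Period 0)Q(Period 0) = 9.55×30 + 1.82×160 = 286.5 + 291.2 = 577.7
link = 662.5/577.7 = 1.146789
Link Period 1→Period 2:
ΣP(Period 2)Q(Period 1) = 8.74×37 + 2.56×196 = 323.38 + 501.76 = 825.14
ΣP(Period 1)Q(Period 1) = 9.55×37 + 2.35×196 = 353.35 + 460.6 = 813.95
link = 825.14/813.95 = 1.013748
Chained index = 100 × 1.146789 × 1.013748 = 116.2555

116.26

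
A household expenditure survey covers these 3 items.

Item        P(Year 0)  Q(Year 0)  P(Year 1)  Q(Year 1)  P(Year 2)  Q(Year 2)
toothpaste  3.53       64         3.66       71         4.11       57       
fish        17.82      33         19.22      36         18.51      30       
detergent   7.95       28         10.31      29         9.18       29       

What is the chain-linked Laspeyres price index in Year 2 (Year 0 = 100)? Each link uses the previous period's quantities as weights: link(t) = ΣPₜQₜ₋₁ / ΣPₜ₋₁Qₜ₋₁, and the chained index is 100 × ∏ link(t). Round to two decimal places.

Link Year 0→Year 1:
ΣP(Year 1)Q(Year 0) = 3.66×64 + 19.22×33 + 10.31×28 = 234.24 + 634.26 + 288.68 = 1157.18
ΣP(Year 0)Q(Year 0) = 3.53×64 + 17.82×33 + 7.95×28 = 225.92 + 588.06 + 222.6 = 1036.58
link = 1157.18/1036.58 = 1.116344
Link Year 1→Year 2:
ΣP(Year 2)Q(Year 1) = 4.11×71 + 18.51×36 + 9.18×29 = 291.81 + 666.36 + 266.22 = 1224.39
ΣP(Year 1)Q(Year 1) = 3.66×71 + 19.22×36 + 10.31×29 = 259.86 + 691.92 + 298.99 = 1250.77
link = 1224.39/1250.77 = 0.978909
Chained index = 100 × 1.116344 × 0.978909 = 109.2799

109.28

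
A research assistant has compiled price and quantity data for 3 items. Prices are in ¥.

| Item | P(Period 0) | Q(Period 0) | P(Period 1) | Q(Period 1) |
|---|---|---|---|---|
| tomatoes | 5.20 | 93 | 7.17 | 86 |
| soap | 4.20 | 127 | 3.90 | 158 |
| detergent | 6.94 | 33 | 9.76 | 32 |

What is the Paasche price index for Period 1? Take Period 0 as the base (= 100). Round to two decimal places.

115.92

Paasche price index uses current-period quantities as weights.
ΣP(Period 1)·Q(Period 1) = 7.17×86 + 3.90×158 + 9.76×32 = 616.62 + 616.2 + 312.32 = 1545.14
ΣP(Period 0)·Q(Period 1) = 5.20×86 + 4.20×158 + 6.94×32 = 447.2 + 663.6 + 222.08 = 1332.88
Index = 1545.14 / 1332.88 × 100 = 115.9249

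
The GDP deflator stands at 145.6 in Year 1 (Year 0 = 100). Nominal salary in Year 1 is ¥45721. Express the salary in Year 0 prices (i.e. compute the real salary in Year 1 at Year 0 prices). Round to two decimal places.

Real = Nominal ÷ (Index/100) = 45721 ÷ (145.6/100)
     = 45721 ÷ 1.456 = 31401.7857

31401.79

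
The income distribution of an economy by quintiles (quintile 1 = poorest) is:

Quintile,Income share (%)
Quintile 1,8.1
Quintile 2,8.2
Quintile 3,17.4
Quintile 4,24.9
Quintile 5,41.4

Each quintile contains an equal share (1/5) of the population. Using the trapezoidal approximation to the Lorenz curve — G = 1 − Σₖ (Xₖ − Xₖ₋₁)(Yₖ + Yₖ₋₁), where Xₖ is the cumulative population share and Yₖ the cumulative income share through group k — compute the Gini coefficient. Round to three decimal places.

0.333

Cumulative income shares Yₖ: 0.0810, 0.1630, 0.3370, 0.5860, 1.0000
Σ (Xₖ−Xₖ₋₁)(Yₖ+Yₖ₋₁) = (1/5)(0.0810+0.0000) + (1/5)(0.1630+0.0810) + (1/5)(0.3370+0.1630) + (1/5)(0.5860+0.3370) + (1/5)(1.0000+0.5860)
  = 0.0162 + 0.0488 + 0.1000 + 0.1846 + 0.3172 = 0.6668
G = 1 − 0.6668 = 0.3332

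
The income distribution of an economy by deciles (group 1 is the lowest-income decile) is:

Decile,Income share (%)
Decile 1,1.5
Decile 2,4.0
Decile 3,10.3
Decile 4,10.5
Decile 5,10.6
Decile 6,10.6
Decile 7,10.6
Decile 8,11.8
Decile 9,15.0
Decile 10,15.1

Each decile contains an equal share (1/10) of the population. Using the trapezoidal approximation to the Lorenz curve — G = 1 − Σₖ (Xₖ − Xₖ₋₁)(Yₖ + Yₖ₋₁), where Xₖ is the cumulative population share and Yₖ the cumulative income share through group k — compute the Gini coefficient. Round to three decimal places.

0.207

Cumulative income shares Yₖ: 0.0150, 0.0550, 0.1580, 0.2630, 0.3690, 0.4750, 0.5810, 0.6990, 0.8490, 1.0000
Σ (Xₖ−Xₖ₋₁)(Yₖ+Yₖ₋₁) = (1/10)(0.0150+0.0000) + (1/10)(0.0550+0.0150) + (1/10)(0.1580+0.0550) + (1/10)(0.2630+0.1580) + (1/10)(0.3690+0.2630) + (1/10)(0.4750+0.3690) + (1/10)(0.5810+0.4750) + (1/10)(0.6990+0.5810) + (1/10)(0.8490+0.6990) + (1/10)(1.0000+0.8490)
  = 0.0015 + 0.0070 + 0.0213 + 0.0421 + 0.0632 + 0.0844 + 0.1056 + 0.1280 + 0.1548 + 0.1849 = 0.7928
G = 1 − 0.7928 = 0.2072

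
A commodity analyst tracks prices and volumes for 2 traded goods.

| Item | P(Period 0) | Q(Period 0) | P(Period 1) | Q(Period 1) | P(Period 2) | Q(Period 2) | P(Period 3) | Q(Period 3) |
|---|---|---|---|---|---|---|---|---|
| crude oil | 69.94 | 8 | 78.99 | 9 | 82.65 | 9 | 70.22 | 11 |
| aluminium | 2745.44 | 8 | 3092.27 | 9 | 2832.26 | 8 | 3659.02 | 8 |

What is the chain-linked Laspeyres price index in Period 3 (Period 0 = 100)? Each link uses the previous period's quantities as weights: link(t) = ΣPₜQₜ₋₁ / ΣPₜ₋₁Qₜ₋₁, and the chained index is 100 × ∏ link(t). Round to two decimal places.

132.30

Link Period 0→Period 1:
ΣP(Period 1)Q(Period 0) = 78.99×8 + 3092.27×8 = 631.92 + 24738.16 = 25370.08
ΣP(Period 0)Q(Period 0) = 69.94×8 + 2745.44×8 = 559.52 + 21963.52 = 22523.04
link = 25370.08/22523.04 = 1.126406
Link Period 1→Period 2:
ΣP(Period 2)Q(Period 1) = 82.65×9 + 2832.26×9 = 743.85 + 25490.34 = 26234.19
ΣP(Period 1)Q(Period 1) = 78.99×9 + 3092.27×9 = 710.91 + 27830.43 = 28541.34
link = 26234.19/28541.34 = 0.919165
Link Period 2→Period 3:
ΣP(Period 3)Q(Period 2) = 70.22×9 + 3659.02×8 = 631.98 + 29272.16 = 29904.14
ΣP(Period 2)Q(Period 2) = 82.65×9 + 2832.26×8 = 743.85 + 22658.08 = 23401.93
link = 29904.14/23401.93 = 1.277849
Chained index = 100 × 1.126406 × 0.919165 × 1.277849 = 132.3024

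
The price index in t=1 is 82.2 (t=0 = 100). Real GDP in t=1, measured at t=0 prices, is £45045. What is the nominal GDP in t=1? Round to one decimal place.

37027.0

Nominal = Real × (Index/100) = 45045 × (82.2/100)
        = 45045 × 0.822 = 37026.9900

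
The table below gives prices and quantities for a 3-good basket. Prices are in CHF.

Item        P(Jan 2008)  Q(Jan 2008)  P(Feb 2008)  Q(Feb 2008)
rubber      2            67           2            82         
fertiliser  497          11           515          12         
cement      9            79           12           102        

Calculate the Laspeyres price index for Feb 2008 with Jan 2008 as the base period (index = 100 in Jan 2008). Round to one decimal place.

Laspeyres price index uses base-period quantities as weights.
ΣP(Feb 2008)·Q(Jan 2008) = 2×67 + 515×11 + 12×79 = 134 + 5665 + 948 = 6747
ΣP(Jan 2008)·Q(Jan 2008) = 2×67 + 497×11 + 9×79 = 134 + 5467 + 711 = 6312
Index = 6747 / 6312 × 100 = 106.8916

106.9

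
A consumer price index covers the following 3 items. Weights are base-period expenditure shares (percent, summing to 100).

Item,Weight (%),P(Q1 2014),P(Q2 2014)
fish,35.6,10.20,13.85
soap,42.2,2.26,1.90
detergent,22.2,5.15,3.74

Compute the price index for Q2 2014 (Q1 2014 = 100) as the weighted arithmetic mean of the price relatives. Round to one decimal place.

99.9

fish: 35.6 × (13.85/10.20) = 35.6 × 1.357843 = 48.3392
soap: 42.2 × (1.90/2.26) = 42.2 × 0.840708 = 35.4779
detergent: 22.2 × (3.74/5.15) = 22.2 × 0.726214 = 16.1219
Index = Σ wᵢ·(p₁ᵢ/p₀ᵢ) = 48.3392 + 35.4779 + 16.1219 = 99.9390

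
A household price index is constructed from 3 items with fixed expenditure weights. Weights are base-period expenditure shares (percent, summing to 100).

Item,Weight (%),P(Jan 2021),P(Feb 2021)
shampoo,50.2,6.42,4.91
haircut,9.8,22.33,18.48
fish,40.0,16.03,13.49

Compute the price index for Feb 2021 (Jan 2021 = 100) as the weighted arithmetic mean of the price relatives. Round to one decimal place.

80.2

shampoo: 50.2 × (4.91/6.42) = 50.2 × 0.764798 = 38.3928
haircut: 9.8 × (18.48/22.33) = 9.8 × 0.827586 = 8.1103
fish: 40.0 × (13.49/16.03) = 40.0 × 0.841547 = 33.6619
Index = Σ wᵢ·(p₁ᵢ/p₀ᵢ) = 38.3928 + 8.1103 + 33.6619 = 80.1651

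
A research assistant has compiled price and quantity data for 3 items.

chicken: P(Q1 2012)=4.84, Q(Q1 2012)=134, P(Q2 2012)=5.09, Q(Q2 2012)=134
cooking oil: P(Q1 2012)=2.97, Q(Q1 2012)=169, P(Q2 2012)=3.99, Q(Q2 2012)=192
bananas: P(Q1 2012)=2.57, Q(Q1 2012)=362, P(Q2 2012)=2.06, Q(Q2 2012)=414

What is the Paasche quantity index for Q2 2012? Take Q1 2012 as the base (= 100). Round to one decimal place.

109.5

Paasche quantity index uses current-period prices as weights.
ΣP(Q2 2012)·Q(Q2 2012) = 5.09×134 + 3.99×192 + 2.06×414 = 682.06 + 766.08 + 852.84 = 2300.98
ΣP(Q2 2012)·Q(Q1 2012) = 5.09×134 + 3.99×169 + 2.06×362 = 682.06 + 674.31 + 745.72 = 2102.09
Index = 2300.98 / 2102.09 × 100 = 109.4615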